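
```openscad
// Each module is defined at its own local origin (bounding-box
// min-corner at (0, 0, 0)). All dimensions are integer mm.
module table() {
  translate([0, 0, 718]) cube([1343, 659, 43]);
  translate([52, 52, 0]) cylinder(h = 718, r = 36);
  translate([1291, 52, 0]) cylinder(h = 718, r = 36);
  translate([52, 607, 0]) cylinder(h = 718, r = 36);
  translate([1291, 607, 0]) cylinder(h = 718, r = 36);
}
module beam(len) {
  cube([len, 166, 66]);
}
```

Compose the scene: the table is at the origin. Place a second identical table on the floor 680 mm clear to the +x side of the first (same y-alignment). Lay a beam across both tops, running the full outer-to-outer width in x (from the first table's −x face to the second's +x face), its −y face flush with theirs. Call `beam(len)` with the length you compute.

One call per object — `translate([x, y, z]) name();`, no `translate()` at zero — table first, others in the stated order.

table();
translate([2023, 0, 0]) table();
translate([0, 0, 761]) beam(3366);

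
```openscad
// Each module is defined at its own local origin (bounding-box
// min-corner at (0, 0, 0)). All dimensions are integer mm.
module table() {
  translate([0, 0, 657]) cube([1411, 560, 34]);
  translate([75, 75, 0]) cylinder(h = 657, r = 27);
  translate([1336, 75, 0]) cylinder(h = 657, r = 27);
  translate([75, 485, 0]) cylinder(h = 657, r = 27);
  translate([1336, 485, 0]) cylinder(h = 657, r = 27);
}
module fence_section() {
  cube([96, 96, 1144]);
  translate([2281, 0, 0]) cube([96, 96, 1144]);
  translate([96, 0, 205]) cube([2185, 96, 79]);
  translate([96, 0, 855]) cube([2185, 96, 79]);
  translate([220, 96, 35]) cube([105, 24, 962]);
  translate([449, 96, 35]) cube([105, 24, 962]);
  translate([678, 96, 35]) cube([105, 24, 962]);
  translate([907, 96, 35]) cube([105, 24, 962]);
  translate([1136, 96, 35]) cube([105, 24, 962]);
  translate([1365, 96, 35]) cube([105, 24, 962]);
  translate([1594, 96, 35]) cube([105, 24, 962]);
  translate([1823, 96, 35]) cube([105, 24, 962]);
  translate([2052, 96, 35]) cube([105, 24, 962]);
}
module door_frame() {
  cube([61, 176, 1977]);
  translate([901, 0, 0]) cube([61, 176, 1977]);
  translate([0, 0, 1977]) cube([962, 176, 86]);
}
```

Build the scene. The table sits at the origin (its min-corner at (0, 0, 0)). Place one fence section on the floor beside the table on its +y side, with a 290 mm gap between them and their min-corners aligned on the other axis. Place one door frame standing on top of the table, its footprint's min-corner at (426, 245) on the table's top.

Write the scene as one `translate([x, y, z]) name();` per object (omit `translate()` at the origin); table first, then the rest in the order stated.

table();
translate([0, 850, 0]) fence_section();
translate([426, 245, 691]) door_frame();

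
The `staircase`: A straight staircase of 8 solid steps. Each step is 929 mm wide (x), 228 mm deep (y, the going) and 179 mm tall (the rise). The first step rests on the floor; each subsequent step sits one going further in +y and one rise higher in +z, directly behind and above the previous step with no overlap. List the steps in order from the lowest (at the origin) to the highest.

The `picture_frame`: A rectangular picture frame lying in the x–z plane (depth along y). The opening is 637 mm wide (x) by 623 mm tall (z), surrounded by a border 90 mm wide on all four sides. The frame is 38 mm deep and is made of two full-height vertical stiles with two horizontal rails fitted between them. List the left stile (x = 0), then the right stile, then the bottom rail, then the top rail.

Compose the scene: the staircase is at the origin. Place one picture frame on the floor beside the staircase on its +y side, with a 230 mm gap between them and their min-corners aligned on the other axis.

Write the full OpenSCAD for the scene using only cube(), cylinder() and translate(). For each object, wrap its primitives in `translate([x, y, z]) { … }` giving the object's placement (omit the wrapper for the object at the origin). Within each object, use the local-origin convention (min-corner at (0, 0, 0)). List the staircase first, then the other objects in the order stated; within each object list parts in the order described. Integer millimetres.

cube([929, 228, 179]);
translate([0, 228, 179]) cube([929, 228, 179]);
translate([0, 456, 358]) cube([929, 228, 179]);
translate([0, 684, 537]) cube([929, 228, 179]);
translate([0, 912, 716]) cube([929, 228, 179]);
translate([0, 1140, 895]) cube([929, 228, 179]);
translate([0, 1368, 1074]) cube([929, 228, 179]);
translate([0, 1596, 1253]) cube([929, 228, 179]);
translate([0, 2054, 0]) {
  cube([90, 38, 803]);
  translate([727, 0, 0]) cube([90, 38, 803]);
  translate([90, 0, 0]) cube([637, 38, 90]);
  translate([90, 0, 713]) cube([637, 38, 90]);
}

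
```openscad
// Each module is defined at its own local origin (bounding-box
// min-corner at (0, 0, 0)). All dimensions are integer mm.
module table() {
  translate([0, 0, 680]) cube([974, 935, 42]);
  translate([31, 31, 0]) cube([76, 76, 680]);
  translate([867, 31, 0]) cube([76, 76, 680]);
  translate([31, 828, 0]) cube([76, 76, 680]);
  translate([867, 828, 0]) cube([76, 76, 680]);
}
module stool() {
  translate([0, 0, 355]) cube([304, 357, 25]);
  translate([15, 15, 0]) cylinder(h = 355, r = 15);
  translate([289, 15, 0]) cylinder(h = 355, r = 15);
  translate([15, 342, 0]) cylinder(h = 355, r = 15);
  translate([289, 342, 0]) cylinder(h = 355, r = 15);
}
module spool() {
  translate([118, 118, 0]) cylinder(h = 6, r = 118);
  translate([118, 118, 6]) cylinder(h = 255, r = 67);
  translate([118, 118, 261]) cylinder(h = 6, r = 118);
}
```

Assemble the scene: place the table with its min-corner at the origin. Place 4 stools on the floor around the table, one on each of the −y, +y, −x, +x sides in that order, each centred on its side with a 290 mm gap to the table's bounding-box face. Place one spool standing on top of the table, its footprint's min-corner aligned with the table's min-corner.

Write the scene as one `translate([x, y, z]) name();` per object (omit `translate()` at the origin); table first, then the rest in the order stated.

table();
translate([335, -647, 0]) stool();
translate([335, 1225, 0]) stool();
translate([-594, 289, 0]) stool();
translate([1264, 289, 0]) stool();
translate([0, 0, 722]) spool();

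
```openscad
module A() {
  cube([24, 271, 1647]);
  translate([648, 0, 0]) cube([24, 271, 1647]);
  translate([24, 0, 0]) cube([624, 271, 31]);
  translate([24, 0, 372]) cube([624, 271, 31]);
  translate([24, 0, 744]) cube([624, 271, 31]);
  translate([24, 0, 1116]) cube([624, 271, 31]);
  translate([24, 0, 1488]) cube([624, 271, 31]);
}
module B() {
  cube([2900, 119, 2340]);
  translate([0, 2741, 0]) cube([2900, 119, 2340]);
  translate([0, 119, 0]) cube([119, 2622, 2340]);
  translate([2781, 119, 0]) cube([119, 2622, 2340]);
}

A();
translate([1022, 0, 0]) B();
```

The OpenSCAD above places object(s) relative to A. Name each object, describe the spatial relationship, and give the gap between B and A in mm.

The house frame's nearest face is 350 mm from the bookshelf's +x face.

A is a bookshelf. B is a house frame. The house frame is on the floor beside the bookshelf on its +x side. The gap between the house frame and the bookshelf is 350 mm.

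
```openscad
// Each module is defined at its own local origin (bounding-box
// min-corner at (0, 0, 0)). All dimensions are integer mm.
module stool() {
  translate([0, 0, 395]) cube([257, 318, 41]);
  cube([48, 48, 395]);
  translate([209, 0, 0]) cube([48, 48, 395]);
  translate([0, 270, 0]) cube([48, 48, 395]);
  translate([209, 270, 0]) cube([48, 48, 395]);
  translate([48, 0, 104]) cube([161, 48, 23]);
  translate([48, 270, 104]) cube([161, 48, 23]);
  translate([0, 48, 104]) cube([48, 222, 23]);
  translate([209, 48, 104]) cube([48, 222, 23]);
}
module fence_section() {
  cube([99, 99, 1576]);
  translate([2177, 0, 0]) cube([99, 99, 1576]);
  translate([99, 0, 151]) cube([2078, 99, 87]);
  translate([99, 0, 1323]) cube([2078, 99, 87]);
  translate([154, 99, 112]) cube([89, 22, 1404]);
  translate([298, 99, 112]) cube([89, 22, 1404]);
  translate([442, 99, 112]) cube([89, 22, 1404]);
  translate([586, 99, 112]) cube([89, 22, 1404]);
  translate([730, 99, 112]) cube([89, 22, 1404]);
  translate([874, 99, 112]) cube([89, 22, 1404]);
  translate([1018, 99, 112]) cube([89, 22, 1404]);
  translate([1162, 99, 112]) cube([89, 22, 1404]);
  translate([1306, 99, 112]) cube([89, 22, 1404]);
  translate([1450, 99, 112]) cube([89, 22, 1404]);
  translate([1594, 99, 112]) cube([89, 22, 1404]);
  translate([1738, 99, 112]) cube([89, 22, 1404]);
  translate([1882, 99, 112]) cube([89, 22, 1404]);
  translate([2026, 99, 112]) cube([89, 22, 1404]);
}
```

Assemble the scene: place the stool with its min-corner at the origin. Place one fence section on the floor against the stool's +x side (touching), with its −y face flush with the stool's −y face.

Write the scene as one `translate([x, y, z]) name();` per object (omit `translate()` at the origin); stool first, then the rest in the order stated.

stool();
translate([257, 0, 0]) fence_section();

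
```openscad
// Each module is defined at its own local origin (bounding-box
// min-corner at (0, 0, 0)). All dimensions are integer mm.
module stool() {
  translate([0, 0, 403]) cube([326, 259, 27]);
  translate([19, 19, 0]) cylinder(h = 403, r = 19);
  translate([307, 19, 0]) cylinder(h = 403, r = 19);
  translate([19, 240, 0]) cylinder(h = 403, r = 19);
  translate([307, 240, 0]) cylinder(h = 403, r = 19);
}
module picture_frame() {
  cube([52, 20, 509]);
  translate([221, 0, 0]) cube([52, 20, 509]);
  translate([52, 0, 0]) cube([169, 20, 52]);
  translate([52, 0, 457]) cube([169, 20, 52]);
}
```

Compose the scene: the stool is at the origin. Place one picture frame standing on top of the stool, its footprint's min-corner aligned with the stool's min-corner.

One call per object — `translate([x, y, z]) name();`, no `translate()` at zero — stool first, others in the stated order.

stool();
translate([0, 0, 430]) picture_frame();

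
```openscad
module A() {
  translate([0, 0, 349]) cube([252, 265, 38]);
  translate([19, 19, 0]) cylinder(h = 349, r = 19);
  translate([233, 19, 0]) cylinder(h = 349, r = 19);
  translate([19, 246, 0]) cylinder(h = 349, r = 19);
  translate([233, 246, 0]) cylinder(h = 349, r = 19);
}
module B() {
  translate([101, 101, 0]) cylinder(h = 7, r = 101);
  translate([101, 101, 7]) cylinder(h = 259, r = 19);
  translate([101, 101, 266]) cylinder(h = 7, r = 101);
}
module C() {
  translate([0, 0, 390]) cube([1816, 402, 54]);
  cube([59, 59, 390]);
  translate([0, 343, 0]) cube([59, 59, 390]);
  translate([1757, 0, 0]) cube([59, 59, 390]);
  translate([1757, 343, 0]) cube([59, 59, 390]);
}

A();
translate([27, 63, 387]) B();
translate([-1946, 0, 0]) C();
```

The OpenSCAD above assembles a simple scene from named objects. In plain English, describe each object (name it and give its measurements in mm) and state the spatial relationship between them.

A is a four-legged stool. The seat is 252×265 mm, 38 mm thick, top at z = 387 mm. It stands on four round legs, each 38 mm in diameter, from z = 0 to the seat underside, each leg's axis is inset half a diameter from the nearest pair of seat edges (so the leg's bounding box is flush with the corner).

B is a spool: two coaxial disc flanges of radius 101 mm and thickness 7 mm, joined by a core cylinder of radius 19 mm and height 259 mm. The lower flange rests on z = 0 and the three cylinders share a vertical axis.

C is a bench: a 1816×402 mm seat slab, 54 mm thick, top at z = 444 mm, on four 59×59 mm square legs flush with the seat corners and standing on z = 0.

The spool is on top of the stool. The bench is on the floor beside the stool on its −x side.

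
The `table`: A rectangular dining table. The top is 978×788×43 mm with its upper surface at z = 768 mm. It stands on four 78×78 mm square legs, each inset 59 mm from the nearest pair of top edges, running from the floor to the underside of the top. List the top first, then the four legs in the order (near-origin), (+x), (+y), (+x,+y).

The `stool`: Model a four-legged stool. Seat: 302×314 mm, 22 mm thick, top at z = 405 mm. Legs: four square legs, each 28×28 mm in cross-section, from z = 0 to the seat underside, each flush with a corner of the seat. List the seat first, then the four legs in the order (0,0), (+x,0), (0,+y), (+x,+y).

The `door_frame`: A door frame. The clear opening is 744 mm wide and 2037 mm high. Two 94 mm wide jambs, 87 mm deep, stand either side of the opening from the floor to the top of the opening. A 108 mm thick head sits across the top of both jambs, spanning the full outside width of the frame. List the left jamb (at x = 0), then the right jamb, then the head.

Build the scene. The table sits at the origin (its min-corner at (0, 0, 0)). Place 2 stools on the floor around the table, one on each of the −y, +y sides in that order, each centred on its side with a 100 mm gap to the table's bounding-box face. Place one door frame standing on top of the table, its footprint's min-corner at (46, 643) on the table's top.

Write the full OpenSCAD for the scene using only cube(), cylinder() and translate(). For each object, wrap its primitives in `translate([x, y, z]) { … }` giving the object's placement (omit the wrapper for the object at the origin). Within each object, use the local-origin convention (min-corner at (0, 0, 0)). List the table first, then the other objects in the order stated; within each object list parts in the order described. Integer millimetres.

translate([0, 0, 725]) cube([978, 788, 43]);
translate([59, 59, 0]) cube([78, 78, 725]);
translate([841, 59, 0]) cube([78, 78, 725]);
translate([59, 651, 0]) cube([78, 78, 725]);
translate([841, 651, 0]) cube([78, 78, 725]);
translate([338, -414, 0]) {
  translate([0, 0, 383]) cube([302, 314, 22]);
  cube([28, 28, 383]);
  translate([274, 0, 0]) cube([28, 28, 383]);
  translate([0, 286, 0]) cube([28, 28, 383]);
  translate([274, 286, 0]) cube([28, 28, 383]);
}
translate([338, 888, 0]) {
  translate([0, 0, 383]) cube([302, 314, 22]);
  cube([28, 28, 383]);
  translate([274, 0, 0]) cube([28, 28, 383]);
  translate([0, 286, 0]) cube([28, 28, 383]);
  translate([274, 286, 0]) cube([28, 28, 383]);
}
translate([46, 643, 768]) {
  cube([94, 87, 2037]);
  translate([838, 0, 0]) cube([94, 87, 2037]);
  translate([0, 0, 2037]) cube([932, 87, 108]);
}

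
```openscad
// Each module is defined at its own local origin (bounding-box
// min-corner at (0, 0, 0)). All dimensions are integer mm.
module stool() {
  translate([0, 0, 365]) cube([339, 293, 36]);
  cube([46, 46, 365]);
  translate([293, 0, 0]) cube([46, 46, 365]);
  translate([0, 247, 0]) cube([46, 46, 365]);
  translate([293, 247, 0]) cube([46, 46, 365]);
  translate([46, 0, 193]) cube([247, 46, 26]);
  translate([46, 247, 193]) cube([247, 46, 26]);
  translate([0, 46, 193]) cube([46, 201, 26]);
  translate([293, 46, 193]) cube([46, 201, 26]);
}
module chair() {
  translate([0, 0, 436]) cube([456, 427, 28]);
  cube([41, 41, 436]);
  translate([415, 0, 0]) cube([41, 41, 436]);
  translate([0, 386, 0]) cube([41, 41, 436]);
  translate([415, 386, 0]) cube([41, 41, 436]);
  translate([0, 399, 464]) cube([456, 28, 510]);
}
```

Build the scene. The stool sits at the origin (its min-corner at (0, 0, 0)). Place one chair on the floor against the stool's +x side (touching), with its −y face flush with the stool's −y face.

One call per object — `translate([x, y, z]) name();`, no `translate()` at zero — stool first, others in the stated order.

stool();
translate([339, 0, 0]) chair();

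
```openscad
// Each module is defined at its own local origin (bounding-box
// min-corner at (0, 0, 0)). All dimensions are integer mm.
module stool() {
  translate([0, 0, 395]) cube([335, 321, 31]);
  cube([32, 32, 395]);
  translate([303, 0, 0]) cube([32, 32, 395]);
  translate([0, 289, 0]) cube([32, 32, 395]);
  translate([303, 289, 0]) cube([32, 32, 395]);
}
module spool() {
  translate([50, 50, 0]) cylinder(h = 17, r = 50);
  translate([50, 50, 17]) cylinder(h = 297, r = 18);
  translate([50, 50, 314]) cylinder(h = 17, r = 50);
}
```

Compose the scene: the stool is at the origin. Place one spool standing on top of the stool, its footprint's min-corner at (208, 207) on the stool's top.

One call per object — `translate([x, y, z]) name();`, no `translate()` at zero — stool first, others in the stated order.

stool();
translate([208, 207, 426]) spool();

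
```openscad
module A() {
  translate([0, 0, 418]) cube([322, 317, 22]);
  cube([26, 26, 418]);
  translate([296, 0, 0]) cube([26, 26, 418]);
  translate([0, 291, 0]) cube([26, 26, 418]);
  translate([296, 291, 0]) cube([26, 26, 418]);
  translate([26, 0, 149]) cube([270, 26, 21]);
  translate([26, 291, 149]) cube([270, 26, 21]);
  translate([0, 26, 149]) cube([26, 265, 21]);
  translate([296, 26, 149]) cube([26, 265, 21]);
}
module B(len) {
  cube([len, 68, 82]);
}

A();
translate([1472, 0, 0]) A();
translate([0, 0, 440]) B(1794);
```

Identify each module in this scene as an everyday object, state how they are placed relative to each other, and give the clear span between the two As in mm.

Second stool starts at x = 1472; first ends at x = 322; clear span = 1472 − 322 = 1150 mm.

A is a stool. B is a beam. A beam spans the tops of two stools. The clear span between the two stools is 1150 mm.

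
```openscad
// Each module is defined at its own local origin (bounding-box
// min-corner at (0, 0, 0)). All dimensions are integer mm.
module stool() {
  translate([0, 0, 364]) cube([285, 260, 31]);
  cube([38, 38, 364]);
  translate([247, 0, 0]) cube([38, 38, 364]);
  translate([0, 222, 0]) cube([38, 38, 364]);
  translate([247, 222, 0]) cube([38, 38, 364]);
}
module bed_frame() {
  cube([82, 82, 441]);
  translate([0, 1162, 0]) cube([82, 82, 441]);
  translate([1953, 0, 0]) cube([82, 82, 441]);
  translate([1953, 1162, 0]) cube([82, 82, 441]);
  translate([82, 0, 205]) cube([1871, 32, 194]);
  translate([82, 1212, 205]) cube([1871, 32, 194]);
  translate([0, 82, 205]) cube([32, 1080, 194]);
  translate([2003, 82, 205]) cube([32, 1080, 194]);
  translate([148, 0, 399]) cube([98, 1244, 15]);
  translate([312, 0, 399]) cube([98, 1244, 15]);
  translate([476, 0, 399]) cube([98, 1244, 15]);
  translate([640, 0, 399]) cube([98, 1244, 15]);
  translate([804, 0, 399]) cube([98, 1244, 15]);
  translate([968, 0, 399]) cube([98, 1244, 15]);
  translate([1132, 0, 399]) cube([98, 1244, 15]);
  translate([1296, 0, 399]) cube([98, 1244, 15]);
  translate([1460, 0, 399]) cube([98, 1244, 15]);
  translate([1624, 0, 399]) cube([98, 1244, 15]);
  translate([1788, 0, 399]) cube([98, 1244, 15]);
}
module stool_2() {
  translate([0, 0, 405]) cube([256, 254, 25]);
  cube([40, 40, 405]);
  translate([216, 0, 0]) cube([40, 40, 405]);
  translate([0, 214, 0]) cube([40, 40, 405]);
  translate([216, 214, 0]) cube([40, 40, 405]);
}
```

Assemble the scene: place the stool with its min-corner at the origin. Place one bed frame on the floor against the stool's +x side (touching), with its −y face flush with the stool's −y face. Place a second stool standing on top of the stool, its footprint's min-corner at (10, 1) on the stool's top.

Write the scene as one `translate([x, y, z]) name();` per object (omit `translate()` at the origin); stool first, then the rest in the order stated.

stool();
translate([285, 0, 0]) bed_frame();
translate([10, 1, 395]) stool_2();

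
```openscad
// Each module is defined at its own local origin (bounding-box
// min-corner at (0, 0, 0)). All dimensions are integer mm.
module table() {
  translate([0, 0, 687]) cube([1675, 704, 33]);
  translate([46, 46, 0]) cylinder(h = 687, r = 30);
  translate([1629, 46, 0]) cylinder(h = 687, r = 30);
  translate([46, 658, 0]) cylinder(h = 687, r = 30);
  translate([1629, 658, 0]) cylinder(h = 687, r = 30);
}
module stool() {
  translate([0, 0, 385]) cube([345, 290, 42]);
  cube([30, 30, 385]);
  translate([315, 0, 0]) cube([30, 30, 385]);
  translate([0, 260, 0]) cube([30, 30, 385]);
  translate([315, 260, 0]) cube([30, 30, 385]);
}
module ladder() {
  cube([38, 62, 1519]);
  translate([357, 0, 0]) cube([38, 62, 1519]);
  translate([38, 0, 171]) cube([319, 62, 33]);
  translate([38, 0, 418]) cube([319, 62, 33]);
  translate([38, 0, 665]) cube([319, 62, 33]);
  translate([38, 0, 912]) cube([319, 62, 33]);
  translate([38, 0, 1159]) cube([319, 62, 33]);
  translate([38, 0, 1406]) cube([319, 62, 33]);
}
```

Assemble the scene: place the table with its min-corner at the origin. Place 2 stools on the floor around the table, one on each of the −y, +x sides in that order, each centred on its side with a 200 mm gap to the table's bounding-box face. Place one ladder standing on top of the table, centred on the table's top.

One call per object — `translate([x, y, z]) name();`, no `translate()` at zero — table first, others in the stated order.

table();
translate([665, -490, 0]) stool();
translate([1875, 207, 0]) stool();
translate([640, 321, 720]) ladder();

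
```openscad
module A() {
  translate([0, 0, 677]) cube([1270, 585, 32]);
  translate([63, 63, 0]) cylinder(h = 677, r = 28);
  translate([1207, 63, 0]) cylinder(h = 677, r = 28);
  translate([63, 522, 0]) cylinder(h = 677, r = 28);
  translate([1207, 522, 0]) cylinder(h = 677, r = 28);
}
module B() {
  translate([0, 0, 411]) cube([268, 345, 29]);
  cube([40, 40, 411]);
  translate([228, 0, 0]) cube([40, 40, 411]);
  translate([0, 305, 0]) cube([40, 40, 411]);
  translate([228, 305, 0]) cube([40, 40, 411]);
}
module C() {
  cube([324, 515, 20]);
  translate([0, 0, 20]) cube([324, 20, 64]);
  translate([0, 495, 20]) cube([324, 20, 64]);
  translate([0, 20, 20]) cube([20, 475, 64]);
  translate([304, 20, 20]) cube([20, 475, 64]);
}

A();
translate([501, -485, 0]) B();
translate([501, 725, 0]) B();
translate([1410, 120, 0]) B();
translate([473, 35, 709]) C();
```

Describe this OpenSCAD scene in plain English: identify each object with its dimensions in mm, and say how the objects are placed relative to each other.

A is a rectangular dining table. The top is 1270×585×32 mm with its upper surface at z = 709 mm. It stands on four round legs of 56 mm diameter, each leg's bounding box inset 35 mm from the nearest pair of top edges, running from the floor to the underside of the top.

B is a four-legged stool. The seat is 268×345 mm, 29 mm thick, top at z = 440 mm. It stands on four square legs, each 40×40 mm in cross-section, from z = 0 to the seat underside, each flush with a corner of the seat.

C is an open storage box with external size 324×515×84 mm and wall thickness 20 mm (the base is also 20 mm thick). The base covers the whole footprint; the four walls stand on the base, with the y-facing walls full-width and the x-facing walls fitting between their inner faces.

Three stools sit around the table at the −y, +y, +x sides. The open box is on top of the table, centred.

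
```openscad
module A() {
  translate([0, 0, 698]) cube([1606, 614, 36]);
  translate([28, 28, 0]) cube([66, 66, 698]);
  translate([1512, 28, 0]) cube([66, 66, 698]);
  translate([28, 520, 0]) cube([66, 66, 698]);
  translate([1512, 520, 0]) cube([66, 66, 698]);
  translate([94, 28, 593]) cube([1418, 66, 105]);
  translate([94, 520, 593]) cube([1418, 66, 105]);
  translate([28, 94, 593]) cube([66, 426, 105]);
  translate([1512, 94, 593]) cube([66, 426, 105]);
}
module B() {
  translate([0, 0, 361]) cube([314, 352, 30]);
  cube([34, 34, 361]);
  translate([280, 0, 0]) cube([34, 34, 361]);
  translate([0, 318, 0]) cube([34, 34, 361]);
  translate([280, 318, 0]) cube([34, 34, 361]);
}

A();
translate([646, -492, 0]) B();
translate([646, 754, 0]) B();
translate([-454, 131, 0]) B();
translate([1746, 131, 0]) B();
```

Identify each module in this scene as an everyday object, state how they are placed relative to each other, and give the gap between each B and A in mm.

Each stool's nearest face is 140 mm from the table's bounding box.

A is a table. B is a stool. Four stools sit around the table at the −y, +y, −x, +x sides. The gap between each stool and the table is 140 mm.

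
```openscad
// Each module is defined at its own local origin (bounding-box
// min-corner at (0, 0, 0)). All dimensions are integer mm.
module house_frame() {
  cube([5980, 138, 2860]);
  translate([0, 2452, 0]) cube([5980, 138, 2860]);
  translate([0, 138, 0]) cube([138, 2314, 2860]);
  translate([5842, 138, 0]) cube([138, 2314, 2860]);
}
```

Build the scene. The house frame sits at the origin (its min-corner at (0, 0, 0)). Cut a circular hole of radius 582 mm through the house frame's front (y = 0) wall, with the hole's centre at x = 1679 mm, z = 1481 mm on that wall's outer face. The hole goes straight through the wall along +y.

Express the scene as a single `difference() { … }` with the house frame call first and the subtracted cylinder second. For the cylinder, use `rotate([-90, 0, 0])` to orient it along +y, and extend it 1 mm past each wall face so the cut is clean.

difference() {
  house_frame();
  translate([1679, -1, 1481]) rotate([-90, 0, 0]) cylinder(h = 140, r = 582);
}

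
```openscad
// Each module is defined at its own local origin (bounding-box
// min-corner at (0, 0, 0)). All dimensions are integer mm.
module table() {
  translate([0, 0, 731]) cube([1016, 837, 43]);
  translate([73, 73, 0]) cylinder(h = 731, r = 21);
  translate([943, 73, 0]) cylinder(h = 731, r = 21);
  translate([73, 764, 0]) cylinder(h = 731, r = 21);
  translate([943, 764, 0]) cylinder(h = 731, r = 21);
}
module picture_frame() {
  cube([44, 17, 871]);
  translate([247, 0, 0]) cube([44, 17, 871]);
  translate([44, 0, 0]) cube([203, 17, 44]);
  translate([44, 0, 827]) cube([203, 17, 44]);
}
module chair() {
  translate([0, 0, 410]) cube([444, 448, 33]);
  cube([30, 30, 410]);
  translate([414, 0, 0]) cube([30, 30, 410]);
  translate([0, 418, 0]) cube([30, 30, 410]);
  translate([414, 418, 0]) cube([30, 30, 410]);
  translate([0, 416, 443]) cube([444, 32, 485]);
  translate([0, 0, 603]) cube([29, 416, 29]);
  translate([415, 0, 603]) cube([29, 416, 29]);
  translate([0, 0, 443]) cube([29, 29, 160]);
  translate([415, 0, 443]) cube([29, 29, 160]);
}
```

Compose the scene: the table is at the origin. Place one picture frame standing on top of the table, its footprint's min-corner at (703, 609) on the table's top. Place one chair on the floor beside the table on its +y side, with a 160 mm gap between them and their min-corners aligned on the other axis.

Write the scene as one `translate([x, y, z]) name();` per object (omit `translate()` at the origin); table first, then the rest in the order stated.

table();
translate([703, 609, 774]) picture_frame();
translate([0, 997, 0]) chair();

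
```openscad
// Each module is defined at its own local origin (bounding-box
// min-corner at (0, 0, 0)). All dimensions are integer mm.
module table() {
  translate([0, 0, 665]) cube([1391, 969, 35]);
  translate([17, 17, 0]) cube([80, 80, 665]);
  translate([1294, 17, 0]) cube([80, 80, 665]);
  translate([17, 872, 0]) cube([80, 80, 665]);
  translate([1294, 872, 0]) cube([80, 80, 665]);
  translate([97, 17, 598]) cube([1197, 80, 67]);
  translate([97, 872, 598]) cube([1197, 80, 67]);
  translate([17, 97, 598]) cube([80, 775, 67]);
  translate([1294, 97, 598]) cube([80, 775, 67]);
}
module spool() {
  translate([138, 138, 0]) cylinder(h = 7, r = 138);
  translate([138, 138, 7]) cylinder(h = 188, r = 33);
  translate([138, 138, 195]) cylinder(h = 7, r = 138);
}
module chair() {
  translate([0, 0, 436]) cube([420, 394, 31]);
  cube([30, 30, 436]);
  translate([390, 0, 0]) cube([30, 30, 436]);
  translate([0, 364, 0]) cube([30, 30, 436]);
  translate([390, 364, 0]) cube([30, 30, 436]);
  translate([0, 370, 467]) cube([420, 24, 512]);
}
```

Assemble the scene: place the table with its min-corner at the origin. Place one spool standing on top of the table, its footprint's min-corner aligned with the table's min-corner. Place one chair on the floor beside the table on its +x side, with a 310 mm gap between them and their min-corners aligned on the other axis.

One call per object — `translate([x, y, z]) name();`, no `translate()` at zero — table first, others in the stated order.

table();
translate([0, 0, 700]) spool();
translate([1701, 0, 0]) chair();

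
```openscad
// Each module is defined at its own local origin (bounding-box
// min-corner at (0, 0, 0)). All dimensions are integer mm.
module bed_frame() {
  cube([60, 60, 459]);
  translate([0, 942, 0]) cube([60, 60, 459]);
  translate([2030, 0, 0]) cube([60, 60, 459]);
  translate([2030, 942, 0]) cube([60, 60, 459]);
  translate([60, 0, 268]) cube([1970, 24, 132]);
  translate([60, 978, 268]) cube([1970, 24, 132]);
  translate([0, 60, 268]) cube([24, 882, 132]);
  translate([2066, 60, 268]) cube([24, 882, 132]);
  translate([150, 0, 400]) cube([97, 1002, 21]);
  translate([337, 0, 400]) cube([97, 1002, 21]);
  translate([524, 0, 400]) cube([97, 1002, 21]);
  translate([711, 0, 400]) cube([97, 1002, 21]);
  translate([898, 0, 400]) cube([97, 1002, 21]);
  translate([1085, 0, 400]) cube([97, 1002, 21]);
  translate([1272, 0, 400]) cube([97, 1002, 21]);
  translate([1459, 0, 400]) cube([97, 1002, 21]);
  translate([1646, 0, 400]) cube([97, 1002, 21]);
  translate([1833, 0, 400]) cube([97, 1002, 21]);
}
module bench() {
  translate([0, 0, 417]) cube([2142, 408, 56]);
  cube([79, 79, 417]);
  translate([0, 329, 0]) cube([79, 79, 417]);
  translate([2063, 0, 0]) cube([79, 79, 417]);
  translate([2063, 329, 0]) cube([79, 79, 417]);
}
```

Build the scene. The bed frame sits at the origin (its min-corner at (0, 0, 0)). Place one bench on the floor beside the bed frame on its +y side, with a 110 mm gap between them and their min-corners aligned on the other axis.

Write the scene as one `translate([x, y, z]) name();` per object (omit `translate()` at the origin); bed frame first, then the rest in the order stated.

bed_frame();
translate([0, 1112, 0]) bench();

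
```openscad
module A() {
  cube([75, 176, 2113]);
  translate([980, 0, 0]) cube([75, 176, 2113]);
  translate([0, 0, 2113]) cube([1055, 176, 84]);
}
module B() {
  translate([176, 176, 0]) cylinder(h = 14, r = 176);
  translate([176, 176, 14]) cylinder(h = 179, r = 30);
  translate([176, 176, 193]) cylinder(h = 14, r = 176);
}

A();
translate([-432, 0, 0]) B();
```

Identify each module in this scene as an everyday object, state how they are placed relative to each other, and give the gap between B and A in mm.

A is a door frame. B is a spool. The spool is on the floor beside the door frame on its −x side. The gap between the spool and the door frame is 80 mm.

The spool's nearest face is 80 mm from the door frame's −x face.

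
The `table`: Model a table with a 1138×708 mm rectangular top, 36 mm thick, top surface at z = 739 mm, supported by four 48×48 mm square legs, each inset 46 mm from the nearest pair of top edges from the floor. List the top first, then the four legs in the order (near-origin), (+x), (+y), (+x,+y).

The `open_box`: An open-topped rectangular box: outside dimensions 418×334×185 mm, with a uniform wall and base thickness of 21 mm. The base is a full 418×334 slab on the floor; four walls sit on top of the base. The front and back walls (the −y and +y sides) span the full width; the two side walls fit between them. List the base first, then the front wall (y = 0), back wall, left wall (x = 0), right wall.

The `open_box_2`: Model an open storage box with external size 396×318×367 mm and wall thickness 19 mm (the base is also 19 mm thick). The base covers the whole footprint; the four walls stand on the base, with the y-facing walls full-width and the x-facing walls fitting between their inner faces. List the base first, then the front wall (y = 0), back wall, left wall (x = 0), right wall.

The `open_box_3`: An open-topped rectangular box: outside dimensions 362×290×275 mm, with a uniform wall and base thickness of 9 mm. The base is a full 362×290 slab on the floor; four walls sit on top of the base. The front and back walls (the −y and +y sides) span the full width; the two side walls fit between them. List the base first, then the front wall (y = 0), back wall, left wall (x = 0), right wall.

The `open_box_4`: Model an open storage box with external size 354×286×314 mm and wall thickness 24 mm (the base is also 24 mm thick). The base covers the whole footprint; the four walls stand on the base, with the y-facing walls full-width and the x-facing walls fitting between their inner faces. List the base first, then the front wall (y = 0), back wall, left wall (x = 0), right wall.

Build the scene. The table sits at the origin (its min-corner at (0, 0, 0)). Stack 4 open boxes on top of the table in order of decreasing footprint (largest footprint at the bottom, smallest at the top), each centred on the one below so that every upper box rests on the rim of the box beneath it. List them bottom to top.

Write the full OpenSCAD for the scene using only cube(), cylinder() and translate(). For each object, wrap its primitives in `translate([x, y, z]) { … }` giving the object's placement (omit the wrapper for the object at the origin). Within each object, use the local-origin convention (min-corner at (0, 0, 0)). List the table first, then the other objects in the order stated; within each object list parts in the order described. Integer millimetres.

translate([0, 0, 703]) cube([1138, 708, 36]);
translate([46, 46, 0]) cube([48, 48, 703]);
translate([1044, 46, 0]) cube([48, 48, 703]);
translate([46, 614, 0]) cube([48, 48, 703]);
translate([1044, 614, 0]) cube([48, 48, 703]);
translate([360, 187, 739]) {
  cube([418, 334, 21]);
  translate([0, 0, 21]) cube([418, 21, 164]);
  translate([0, 313, 21]) cube([418, 21, 164]);
  translate([0, 21, 21]) cube([21, 292, 164]);
  translate([397, 21, 21]) cube([21, 292, 164]);
}
translate([371, 195, 924]) {
  cube([396, 318, 19]);
  translate([0, 0, 19]) cube([396, 19, 348]);
  translate([0, 299, 19]) cube([396, 19, 348]);
  translate([0, 19, 19]) cube([19, 280, 348]);
  translate([377, 19, 19]) cube([19, 280, 348]);
}
translate([388, 209, 1291]) {
  cube([362, 290, 9]);
  translate([0, 0, 9]) cube([362, 9, 266]);
  translate([0, 281, 9]) cube([362, 9, 266]);
  translate([0, 9, 9]) cube([9, 272, 266]);
  translate([353, 9, 9]) cube([9, 272, 266]);
}
translate([392, 211, 1566]) {
  cube([354, 286, 24]);
  translate([0, 0, 24]) cube([354, 24, 290]);
  translate([0, 262, 24]) cube([354, 24, 290]);
  translate([0, 24, 24]) cube([24, 238, 290]);
  translate([330, 24, 24]) cube([24, 238, 290]);
}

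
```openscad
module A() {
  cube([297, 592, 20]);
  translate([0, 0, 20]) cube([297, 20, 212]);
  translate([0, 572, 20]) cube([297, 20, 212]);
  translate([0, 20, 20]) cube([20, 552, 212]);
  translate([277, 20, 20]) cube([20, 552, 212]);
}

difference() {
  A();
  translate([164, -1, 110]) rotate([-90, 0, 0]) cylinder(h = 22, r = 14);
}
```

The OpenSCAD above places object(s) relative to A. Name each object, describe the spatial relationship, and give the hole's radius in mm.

The subtracted cylinder has r = 14 mm.

A is an open box. The open box has a circular hole through its front wall. The hole's radius is 14 mm.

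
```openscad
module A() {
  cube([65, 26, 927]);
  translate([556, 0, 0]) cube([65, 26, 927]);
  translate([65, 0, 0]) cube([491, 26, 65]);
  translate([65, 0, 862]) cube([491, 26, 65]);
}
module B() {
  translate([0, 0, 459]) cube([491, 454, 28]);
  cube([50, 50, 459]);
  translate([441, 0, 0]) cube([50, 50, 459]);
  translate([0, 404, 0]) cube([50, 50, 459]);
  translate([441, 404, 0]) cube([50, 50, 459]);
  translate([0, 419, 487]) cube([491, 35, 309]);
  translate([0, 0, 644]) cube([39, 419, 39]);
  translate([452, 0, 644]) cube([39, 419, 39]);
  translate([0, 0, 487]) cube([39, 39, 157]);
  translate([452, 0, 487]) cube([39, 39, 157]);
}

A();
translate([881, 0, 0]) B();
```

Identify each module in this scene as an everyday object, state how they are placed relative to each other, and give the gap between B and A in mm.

The chair's nearest face is 260 mm from the picture frame's +x face.

A is a picture frame. B is a chair. The chair is on the floor beside the picture frame on its +x side. The gap between the chair and the picture frame is 260 mm.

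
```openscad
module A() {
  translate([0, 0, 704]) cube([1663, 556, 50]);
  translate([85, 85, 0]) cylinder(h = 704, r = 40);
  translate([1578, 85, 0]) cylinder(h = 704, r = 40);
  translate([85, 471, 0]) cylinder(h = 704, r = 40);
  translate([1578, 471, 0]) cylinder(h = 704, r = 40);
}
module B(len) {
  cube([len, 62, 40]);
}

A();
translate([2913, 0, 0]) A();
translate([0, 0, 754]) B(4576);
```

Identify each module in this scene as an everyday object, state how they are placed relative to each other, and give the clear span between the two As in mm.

A is a table. B is a beam. A beam spans the tops of two tables. The clear span between the two tables is 1250 mm.

Second table starts at x = 2913; first ends at x = 1663; clear span = 2913 − 1663 = 1250 mm.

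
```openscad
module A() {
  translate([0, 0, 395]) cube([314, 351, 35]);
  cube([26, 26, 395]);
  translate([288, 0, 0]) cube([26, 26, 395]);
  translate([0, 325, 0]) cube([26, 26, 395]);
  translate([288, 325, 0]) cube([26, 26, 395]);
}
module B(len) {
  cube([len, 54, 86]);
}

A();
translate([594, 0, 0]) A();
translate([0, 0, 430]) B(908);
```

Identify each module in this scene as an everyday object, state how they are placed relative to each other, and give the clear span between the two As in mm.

A is a stool. B is a beam. A beam spans the tops of two stools. The clear span between the two stools is 280 mm.

Second stool starts at x = 594; first ends at x = 314; clear span = 594 − 314 = 280 mm.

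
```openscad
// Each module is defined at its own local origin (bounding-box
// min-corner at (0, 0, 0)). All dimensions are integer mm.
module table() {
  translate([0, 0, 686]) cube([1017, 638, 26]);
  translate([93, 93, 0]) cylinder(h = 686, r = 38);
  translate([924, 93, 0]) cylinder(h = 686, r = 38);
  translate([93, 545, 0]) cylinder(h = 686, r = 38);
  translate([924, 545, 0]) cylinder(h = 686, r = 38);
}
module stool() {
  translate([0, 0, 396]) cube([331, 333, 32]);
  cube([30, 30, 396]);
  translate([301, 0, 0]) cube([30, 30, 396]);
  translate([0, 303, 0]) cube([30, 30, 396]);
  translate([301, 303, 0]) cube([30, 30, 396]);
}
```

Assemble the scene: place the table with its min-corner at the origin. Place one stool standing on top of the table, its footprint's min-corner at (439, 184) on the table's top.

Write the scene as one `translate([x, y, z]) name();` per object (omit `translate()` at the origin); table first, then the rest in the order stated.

table();
translate([439, 184, 712]) stool();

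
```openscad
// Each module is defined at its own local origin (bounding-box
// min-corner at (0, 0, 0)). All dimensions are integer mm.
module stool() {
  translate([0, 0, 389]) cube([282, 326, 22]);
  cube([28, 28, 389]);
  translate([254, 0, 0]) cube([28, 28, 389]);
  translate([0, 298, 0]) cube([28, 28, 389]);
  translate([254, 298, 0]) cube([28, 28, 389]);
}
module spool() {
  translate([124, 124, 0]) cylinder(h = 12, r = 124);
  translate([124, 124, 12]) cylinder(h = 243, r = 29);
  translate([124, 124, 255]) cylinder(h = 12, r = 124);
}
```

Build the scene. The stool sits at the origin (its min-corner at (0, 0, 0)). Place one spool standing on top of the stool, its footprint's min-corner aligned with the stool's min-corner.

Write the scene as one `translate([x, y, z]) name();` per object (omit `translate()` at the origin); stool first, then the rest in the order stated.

stool();
translate([0, 0, 411]) spool();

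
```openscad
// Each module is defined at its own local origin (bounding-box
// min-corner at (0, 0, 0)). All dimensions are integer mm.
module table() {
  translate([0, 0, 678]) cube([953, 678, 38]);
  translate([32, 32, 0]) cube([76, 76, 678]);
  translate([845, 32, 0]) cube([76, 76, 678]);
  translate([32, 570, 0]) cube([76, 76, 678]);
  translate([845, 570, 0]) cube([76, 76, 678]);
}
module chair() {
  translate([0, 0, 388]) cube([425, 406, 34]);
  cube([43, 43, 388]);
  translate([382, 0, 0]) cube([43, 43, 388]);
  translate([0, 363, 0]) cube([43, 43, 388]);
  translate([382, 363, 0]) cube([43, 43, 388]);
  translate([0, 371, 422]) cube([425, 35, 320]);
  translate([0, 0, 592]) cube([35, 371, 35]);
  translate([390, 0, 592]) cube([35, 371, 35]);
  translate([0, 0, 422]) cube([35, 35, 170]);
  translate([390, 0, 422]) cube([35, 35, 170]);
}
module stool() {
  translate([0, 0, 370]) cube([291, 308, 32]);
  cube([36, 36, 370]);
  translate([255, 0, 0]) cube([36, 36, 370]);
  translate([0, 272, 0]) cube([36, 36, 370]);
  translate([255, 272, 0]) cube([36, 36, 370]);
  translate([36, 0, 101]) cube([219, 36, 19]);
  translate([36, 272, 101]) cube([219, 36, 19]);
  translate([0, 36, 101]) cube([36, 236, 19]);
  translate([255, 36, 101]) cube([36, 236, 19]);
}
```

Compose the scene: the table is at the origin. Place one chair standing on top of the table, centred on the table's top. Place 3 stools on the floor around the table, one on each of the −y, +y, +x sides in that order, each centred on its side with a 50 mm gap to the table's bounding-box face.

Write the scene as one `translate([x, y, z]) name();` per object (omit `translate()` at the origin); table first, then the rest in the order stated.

table();
translate([264, 136, 716]) chair();
translate([331, -358, 0]) stool();
translate([331, 728, 0]) stool();
translate([1003, 185, 0]) stool();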